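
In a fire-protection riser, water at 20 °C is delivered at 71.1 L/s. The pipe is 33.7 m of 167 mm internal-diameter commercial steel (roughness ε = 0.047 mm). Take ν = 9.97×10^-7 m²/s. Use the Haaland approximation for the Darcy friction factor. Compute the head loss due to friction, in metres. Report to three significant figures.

h_f ≈ 1.72 m

V = 4Q/(πD²) = 4·0.0711/(π·0.167²) = 3.246 m/s
Re = VD/ν = 3.246·0.167/9.97×10^-7 = 5.44×10^5 → turbulent
ε/D = 0.047/167 = 2.81×10^-4
Haaland: f = 0.01592
h_f = f(L/D)V²/(2g) = 0.01592·(33.7/0.167)·3.246²/(2·9.81) = 1.725 m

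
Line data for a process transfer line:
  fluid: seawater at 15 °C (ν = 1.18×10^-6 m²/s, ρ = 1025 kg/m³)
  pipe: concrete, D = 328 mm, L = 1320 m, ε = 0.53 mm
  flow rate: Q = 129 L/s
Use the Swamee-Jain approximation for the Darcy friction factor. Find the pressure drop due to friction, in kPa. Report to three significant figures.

Δp ≈ 109 kPa

V = 4Q/(πD²) = 4·0.129/(π·0.328²) = 1.527 m/s
Re = VD/ν = 1.527·0.328/1.18×10^-6 = 4.24×10^5 → turbulent
ε/D = 0.53/328 = 0.00162
Swamee-Jain: f = 0.02277
h_f = f(L/D)V²/(2g) = 0.02277·(1320/0.328)·1.527²/(2·9.81) = 10.89 m
Δp = ρg·h_f = 1025·9.81·10.89 = 109.5 kPa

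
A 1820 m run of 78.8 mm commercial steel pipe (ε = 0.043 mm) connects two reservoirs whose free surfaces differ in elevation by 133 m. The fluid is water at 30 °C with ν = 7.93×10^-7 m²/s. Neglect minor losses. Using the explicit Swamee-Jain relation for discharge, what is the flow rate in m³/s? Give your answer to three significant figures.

Q ≈ 0.0120 m³/s

Swamee-Jain (Type II): Q = -0.965·√(gD⁵h_f/L)·ln[ε/(3.7D) + √(3.17ν²L/(gD³h_f))]
√(gD⁵h_f/L) = √(9.81·0.0788⁵·133/1820) = 0.001476
ε/(3.7D) = 1.47×10^-4; √(3.17ν²L/(gD³h_f)) = 7.54×10^-5
Q = -0.965·0.001476·ln(2.229×10^-4) = 0.01198 m³/s
Check: V = 2.46 m/s, Re = 2.44×10^5, f = 0.01886, h_f = 134 m ≈ 133 m ✓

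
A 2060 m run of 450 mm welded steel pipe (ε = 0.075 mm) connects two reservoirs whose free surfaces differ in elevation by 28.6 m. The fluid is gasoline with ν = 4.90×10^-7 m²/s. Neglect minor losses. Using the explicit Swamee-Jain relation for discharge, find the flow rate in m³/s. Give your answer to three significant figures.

Q ≈ 0.476 m³/s

Swamee-Jain (Type II): Q = -0.965·√(gD⁵h_f/L)·ln[ε/(3.7D) + √(3.17ν²L/(gD³h_f))]
√(gD⁵h_f/L) = √(9.81·0.450⁵·28.6/2060) = 0.05013
ε/(3.7D) = 4.50×10^-5; √(3.17ν²L/(gD³h_f)) = 7.83×10^-6
Q = -0.965·0.05013·ln(5.288×10^-5) = 0.4764 m³/s
Check: V = 3.00 m/s, Re = 2.75×10^6, f = 0.01374, h_f = 28.8 m ≈ 28.6 m ✓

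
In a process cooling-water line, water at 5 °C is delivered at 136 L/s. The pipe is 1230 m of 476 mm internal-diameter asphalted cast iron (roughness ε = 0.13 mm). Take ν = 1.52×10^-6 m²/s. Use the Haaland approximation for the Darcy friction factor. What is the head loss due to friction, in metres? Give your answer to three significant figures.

h_f ≈ 1.31 m

V = 4Q/(πD²) = 4·0.136/(π·0.476²) = 0.7642 m/s
Re = VD/ν = 0.7642·0.476/1.52×10^-6 = 2.39×10^5 → turbulent
ε/D = 0.13/476 = 2.73×10^-4
Haaland: f = 0.01699
h_f = f(L/D)V²/(2g) = 0.01699·(1230/0.476)·0.7642²/(2·9.81) = 1.307 m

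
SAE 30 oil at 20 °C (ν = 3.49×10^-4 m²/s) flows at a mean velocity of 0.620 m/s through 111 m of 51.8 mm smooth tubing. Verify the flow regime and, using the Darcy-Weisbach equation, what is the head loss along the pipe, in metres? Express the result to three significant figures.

h_f ≈ 29.2 m

Re = VD/ν = 0.620·0.05180/3.49×10^-4 = 92.0 → laminar (Re < 2300)
f = 64/Re = 0.6955
h_f = f(L/D)V²/(2g) = 0.6955·(111/0.05180)·0.620²/(2·9.81) = 29.20 m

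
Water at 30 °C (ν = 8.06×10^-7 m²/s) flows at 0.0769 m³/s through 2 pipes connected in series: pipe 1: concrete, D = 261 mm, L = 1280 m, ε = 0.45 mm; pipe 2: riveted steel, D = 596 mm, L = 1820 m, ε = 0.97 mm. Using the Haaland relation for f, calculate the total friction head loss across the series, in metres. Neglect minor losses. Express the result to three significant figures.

H ≈ 12.1 m

Pipe 1: V = 1.437 m/s, Re = 4.65×10^5, ε/D = 0.00172, f = 0.02295, h_1 = f(L/D)V²/2g = 11.85 m
Pipe 2: V = 0.2756 m/s, Re = 2.04×10^5, ε/D = 0.00163, f = 0.02312, h_2 = f(L/D)V²/2g = 0.2734 m
Series → Q common, losses add: H = Σh = 12.13 m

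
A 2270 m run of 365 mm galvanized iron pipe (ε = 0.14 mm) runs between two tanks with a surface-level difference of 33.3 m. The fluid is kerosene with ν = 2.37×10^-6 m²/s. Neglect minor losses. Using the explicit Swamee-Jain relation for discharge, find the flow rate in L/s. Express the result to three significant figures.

Q ≈ 259 L/s

Swamee-Jain (Type II): Q = -0.965·√(gD⁵h_f/L)·ln[ε/(3.7D) + √(3.17ν²L/(gD³h_f))]
√(gD⁵h_f/L) = √(9.81·0.365⁵·33.3/2270) = 0.03053
ε/(3.7D) = 1.04×10^-4; √(3.17ν²L/(gD³h_f)) = 5.04×10^-5
Q = -0.965·0.03053·ln(1.541×10^-4) = 0.2586 m³/s
Check: V = 2.47 m/s, Re = 3.81×10^5, f = 0.01730, h_f = 33.5 m ≈ 33.3 m ✓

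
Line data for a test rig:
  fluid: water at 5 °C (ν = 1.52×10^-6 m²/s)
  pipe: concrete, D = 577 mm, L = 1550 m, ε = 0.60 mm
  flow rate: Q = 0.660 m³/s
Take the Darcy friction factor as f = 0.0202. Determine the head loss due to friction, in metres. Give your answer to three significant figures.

V = 4Q/(πD²) = 4·0.660/(π·0.577²) = 2.524 m/s
h_f = f(L/D)V²/(2g) = 0.02020·(1550/0.577)·2.524²/(2·9.81) = 17.62 m

h_f ≈ 17.6 m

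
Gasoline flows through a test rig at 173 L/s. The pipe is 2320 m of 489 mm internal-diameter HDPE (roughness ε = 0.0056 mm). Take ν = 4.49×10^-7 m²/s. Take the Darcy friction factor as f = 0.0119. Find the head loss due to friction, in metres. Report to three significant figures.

h_f ≈ 2.44 m

V = 4Q/(πD²) = 4·0.173/(π·0.489²) = 0.9212 m/s
h_f = f(L/D)V²/(2g) = 0.01190·(2320/0.489)·0.9212²/(2·9.81) = 2.442 m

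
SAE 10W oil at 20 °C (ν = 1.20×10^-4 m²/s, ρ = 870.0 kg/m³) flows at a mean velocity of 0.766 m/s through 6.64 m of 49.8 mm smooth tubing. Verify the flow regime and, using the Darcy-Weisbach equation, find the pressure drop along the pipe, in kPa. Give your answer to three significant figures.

Re = VD/ν = 0.766·0.04980/1.20×10^-4 = 318 → laminar (Re < 2300)
f = 64/Re = 0.2013
h_f = f(L/D)V²/(2g) = 0.2013·(6.64/0.04980)·0.766²/(2·9.81) = 0.8028 m
Δp = ρg·h_f = 870.0·9.81·0.8028 = 6.852 kPa

Δp ≈ 6.85 kPa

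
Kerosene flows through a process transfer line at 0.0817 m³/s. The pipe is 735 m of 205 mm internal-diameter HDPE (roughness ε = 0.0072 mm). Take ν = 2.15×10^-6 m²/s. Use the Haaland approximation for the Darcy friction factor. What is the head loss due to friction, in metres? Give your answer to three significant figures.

V = 4Q/(πD²) = 4·0.0817/(π·0.205²) = 2.475 m/s
Re = VD/ν = 2.475·0.205/2.15×10^-6 = 2.36×10^5 → turbulent
ε/D = 0.0072/205 = 3.51×10^-5
Haaland: f = 0.01527
h_f = f(L/D)V²/(2g) = 0.01527·(735/0.205)·2.475²/(2·9.81) = 17.09 m

h_f ≈ 17.1 m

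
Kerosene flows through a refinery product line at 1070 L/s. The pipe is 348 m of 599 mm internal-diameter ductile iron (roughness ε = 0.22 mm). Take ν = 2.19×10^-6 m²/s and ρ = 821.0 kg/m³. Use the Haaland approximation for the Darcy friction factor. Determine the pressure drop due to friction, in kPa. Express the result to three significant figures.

V = 4Q/(πD²) = 4·1.07/(π·0.599²) = 3.797 m/s
Re = VD/ν = 3.797·0.599/2.19×10^-6 = 1.04×10^6 → turbulent
ε/D = 0.22/599 = 3.67×10^-4
Haaland: f = 0.01616
h_f = f(L/D)V²/(2g) = 0.01616·(348/0.599)·3.797²/(2·9.81) = 6.900 m
Δp = ρg·h_f = 821.0·9.81·6.900 = 55.57 kPa

Δp ≈ 55.6 kPa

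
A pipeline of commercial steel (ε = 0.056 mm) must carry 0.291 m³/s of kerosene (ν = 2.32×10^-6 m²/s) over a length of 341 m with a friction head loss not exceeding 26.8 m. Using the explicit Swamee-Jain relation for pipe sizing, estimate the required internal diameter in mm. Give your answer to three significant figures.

Swamee-Jain (Type III): D = 0.66·[ε^1.25·(LQ²/(gh_f))^4.75 + ν·Q^9.4·(L/(gh_f))^5.2]^0.04
LQ²/(gh_f) = 0.1098; L/(gh_f) = 1.297
Term 1 = ε^1.25·(…)^4.75 = 1.35×10^-10; Term 2 = ν·Q^9.4·(…)^5.2 = 8.19×10^-11
D = 0.66·(1.35×10^-10 + 8.19×10^-11)^0.04 = 0.2710 m = 271 mm
Check: V = 5.05 m/s, Re = 5.89×10^5, f = 0.01537, h_f = 25.1 m ≈ 26.8 m ✓

D ≈ 271 mm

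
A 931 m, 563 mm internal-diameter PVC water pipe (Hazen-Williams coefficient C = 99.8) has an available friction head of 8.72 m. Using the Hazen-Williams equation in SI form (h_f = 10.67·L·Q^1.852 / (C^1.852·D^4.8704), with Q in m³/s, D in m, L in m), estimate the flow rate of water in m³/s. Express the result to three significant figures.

Rearranging: Q = [h_f·C^1.852·D^4.8704 / (10.67·L)]^(1/1.852)
Q = [8.72·99.8^1.852·0.563^4.8704 / (10.67·931)]^0.540 = 0.4927 m³/s

Q ≈ 0.493 m³/s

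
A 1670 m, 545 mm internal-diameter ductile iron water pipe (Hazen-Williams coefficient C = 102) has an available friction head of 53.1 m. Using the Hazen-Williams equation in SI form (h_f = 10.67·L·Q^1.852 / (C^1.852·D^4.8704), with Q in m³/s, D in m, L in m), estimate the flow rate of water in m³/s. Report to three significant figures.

Q ≈ 0.894 m³/s

Rearranging: Q = [h_f·C^1.852·D^4.8704 / (10.67·L)]^(1/1.852)
Q = [53.1·102^1.852·0.545^4.8704 / (10.67·1670)]^0.540 = 0.8945 m³/s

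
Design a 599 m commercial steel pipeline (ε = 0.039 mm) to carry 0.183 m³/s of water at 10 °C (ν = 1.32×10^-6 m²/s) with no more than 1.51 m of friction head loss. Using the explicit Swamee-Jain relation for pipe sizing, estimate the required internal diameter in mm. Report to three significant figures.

D ≈ 443 mm

Swamee-Jain (Type III): D = 0.66·[ε^1.25·(LQ²/(gh_f))^4.75 + ν·Q^9.4·(L/(gh_f))^5.2]^0.04
LQ²/(gh_f) = 1.354; L/(gh_f) = 40.44
Term 1 = ε^1.25·(…)^4.75 = 1.30×10^-5; Term 2 = ν·Q^9.4·(…)^5.2 = 3.49×10^-5
D = 0.66·(1.30×10^-5 + 3.49×10^-5)^0.04 = 0.4434 m = 443 mm
Check: V = 1.19 m/s, Re = 3.98×10^5, f = 0.01474, h_f = 1.43 m ≈ 1.51 m ✓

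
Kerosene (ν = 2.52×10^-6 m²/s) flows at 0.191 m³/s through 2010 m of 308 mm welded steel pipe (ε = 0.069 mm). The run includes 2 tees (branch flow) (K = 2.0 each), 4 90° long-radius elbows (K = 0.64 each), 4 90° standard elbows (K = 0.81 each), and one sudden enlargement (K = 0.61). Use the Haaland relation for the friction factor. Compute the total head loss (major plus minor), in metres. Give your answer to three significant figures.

H_L ≈ 38.8 m

V = 4Q/(πD²) = 2.564 m/s; V²/2g = 0.3350 m
Re = 3.13×10^5, ε/D = 2.24×10^-4 → f = 0.01617 (Haaland)
Major: h_f = f(L/D)·V²/2g = 0.01617·6526·0.3350 = 35.36 m
Minor: ΣK = 10.4; h_m = ΣK·V²/2g = 3.487 m
Total H_L = 35.36 + 3.487 = 38.84 m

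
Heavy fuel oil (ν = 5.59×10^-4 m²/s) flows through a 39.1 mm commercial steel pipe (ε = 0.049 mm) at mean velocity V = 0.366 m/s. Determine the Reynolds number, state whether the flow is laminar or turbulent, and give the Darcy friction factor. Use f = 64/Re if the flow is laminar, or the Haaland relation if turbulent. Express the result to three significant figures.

Re = VD/ν = 0.3660·0.0391/5.59×10^-4 = 25.6
Re < 2300 → laminar → f = 64/Re = 2.500

Re ≈ 25.6; laminar; f = 64/Re ≈ 2.50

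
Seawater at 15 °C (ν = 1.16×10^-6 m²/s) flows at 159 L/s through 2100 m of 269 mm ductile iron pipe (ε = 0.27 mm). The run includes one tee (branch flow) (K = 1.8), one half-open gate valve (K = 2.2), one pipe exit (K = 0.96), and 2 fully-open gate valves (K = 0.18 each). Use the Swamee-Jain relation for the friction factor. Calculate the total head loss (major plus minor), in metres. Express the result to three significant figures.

H_L ≈ 65.1 m

V = 4Q/(πD²) = 2.798 m/s; V²/2g = 0.3989 m
Re = 6.49×10^5, ε/D = 0.00100 → f = 0.02023 (Swamee-Jain)
Major: h_f = f(L/D)·V²/2g = 0.02023·7807·0.3989 = 62.99 m
Minor: ΣK = 5.32; h_m = ΣK·V²/2g = 2.122 m
Total H_L = 62.99 + 2.122 = 65.12 m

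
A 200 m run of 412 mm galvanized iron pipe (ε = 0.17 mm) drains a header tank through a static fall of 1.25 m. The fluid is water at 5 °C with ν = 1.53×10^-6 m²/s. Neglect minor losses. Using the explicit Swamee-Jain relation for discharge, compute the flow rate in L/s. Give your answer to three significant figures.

Q ≈ 229 L/s

Swamee-Jain (Type II): Q = -0.965·√(gD⁵h_f/L)·ln[ε/(3.7D) + √(3.17ν²L/(gD³h_f))]
√(gD⁵h_f/L) = √(9.81·0.412⁵·1.25/200) = 0.02698
ε/(3.7D) = 1.12×10^-4; √(3.17ν²L/(gD³h_f)) = 4.16×10^-5
Q = -0.965·0.02698·ln(1.531×10^-4) = 0.2287 m³/s
Check: V = 1.72 m/s, Re = 4.62×10^5, f = 0.01728, h_f = 1.26 m ≈ 1.25 m ✓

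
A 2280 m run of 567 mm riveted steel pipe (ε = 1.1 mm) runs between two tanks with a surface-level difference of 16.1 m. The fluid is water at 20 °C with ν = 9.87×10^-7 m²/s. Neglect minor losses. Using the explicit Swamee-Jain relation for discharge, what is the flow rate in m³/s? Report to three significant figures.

Swamee-Jain (Type II): Q = -0.965·√(gD⁵h_f/L)·ln[ε/(3.7D) + √(3.17ν²L/(gD³h_f))]
√(gD⁵h_f/L) = √(9.81·0.567⁵·16.1/2280) = 0.06371
ε/(3.7D) = 5.24×10^-4; √(3.17ν²L/(gD³h_f)) = 1.56×10^-5
Q = -0.965·0.06371·ln(5.400×10^-4) = 0.4626 m³/s
Check: V = 1.83 m/s, Re = 1.05×10^6, f = 0.02348, h_f = 16.2 m ≈ 16.1 m ✓

Q ≈ 0.463 m³/s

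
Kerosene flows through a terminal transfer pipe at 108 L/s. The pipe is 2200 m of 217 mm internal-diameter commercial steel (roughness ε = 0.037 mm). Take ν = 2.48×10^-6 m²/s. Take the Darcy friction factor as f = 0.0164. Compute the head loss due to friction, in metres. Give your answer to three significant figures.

V = 4Q/(πD²) = 4·0.108/(π·0.217²) = 2.920 m/s
h_f = f(L/D)V²/(2g) = 0.01640·(2200/0.217)·2.920²/(2·9.81) = 72.27 m

h_f ≈ 72.3 m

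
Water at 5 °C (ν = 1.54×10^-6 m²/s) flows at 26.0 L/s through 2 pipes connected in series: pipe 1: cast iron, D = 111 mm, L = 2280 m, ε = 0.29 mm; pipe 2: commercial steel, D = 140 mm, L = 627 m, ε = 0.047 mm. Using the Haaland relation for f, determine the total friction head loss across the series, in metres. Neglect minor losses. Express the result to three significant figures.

Pipe 1: V = 2.687 m/s, Re = 1.94×10^5, ε/D = 0.00261, f = 0.02591, h_1 = f(L/D)V²/2g = 195.8 m
Pipe 2: V = 1.689 m/s, Re = 1.54×10^5, ε/D = 3.36×10^-4, f = 0.01827, h_2 = f(L/D)V²/2g = 11.89 m
Series → Q common, losses add: H = Σh = 207.7 m

H ≈ 208 m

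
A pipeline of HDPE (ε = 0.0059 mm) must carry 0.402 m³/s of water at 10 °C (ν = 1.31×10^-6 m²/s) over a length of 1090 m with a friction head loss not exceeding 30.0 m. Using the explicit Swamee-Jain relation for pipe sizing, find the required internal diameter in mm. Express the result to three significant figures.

D ≈ 359 mm

Swamee-Jain (Type III): D = 0.66·[ε^1.25·(LQ²/(gh_f))^4.75 + ν·Q^9.4·(L/(gh_f))^5.2]^0.04
LQ²/(gh_f) = 0.5985; L/(gh_f) = 3.704
Term 1 = ε^1.25·(…)^4.75 = 2.54×10^-8; Term 2 = ν·Q^9.4·(…)^5.2 = 2.26×10^-7
D = 0.66·(2.54×10^-8 + 2.26×10^-7)^0.04 = 0.3594 m = 359 mm
Check: V = 3.96 m/s, Re = 1.09×10^6, f = 0.01186, h_f = 28.8 m ≈ 30.0 m ✓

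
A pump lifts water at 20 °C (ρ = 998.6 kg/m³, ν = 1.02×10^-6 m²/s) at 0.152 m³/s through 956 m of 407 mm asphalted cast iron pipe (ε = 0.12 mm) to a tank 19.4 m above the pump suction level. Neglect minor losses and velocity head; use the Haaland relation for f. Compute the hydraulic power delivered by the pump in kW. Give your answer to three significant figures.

V = 4Q/(πD²) = 1.168 m/s; Re = 4.66×10^5; ε/D = 2.95×10^-4; f = 0.01619
h_f = f(L/D)V²/2g = 2.646 m
Total head H = z + h_f = 19.4 + 2.646 = 22.05 m
P_hyd = ρgQH = 998.6·9.81·0.152·22.05 = 32.83 kW

P_hyd ≈ 32.8 kW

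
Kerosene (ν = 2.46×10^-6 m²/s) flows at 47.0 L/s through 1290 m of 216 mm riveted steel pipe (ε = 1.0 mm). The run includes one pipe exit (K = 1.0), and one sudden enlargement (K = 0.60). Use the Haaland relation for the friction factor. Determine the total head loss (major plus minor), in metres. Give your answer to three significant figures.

V = 4Q/(πD²) = 1.283 m/s; V²/2g = 0.08385 m
Re = 1.13×10^5, ε/D = 0.00463 → f = 0.03053 (Haaland)
Major: h_f = f(L/D)·V²/2g = 0.03053·5972·0.08385 = 15.29 m
Minor: ΣK = 1.60; h_m = ΣK·V²/2g = 0.1342 m
Total H_L = 15.29 + 0.1342 = 15.42 m

H_L ≈ 15.4 m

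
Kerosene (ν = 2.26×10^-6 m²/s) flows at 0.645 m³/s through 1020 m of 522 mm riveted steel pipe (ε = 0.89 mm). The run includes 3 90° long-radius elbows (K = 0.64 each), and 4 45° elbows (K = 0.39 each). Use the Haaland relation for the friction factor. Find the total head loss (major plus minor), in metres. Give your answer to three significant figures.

H_L ≈ 22.2 m

V = 4Q/(πD²) = 3.014 m/s; V²/2g = 0.4630 m
Re = 6.96×10^5, ε/D = 0.00170 → f = 0.02276 (Haaland)
Major: h_f = f(L/D)·V²/2g = 0.02276·1954·0.4630 = 20.59 m
Minor: ΣK = 3.48; h_m = ΣK·V²/2g = 1.611 m
Total H_L = 20.59 + 1.611 = 22.20 m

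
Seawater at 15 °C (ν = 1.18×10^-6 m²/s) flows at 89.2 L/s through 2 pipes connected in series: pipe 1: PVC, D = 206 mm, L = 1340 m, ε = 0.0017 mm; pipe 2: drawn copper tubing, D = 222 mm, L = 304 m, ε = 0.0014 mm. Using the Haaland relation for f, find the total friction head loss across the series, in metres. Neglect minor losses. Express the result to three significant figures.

Pipe 1: V = 2.676 m/s, Re = 4.67×10^5, ε/D = 8.25×10^-6, f = 0.01331, h_1 = f(L/D)V²/2g = 31.61 m
Pipe 2: V = 2.304 m/s, Re = 4.34×10^5, ε/D = 6.31×10^-6, f = 0.01347, h_2 = f(L/D)V²/2g = 4.991 m
Series → Q common, losses add: H = Σh = 36.60 m

H ≈ 36.6 m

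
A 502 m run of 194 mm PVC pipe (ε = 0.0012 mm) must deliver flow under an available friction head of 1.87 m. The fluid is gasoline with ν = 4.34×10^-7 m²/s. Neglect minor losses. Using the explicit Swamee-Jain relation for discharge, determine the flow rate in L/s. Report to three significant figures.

Q ≈ 30.3 L/s

Swamee-Jain (Type II): Q = -0.965·√(gD⁵h_f/L)·ln[ε/(3.7D) + √(3.17ν²L/(gD³h_f))]
√(gD⁵h_f/L) = √(9.81·0.194⁵·1.87/502) = 0.003169
ε/(3.7D) = 1.67×10^-6; √(3.17ν²L/(gD³h_f)) = 4.73×10^-5
Q = -0.965·0.003169·ln(4.898×10^-5) = 0.03035 m³/s
Check: V = 1.03 m/s, Re = 4.59×10^5, f = 0.01339, h_f = 1.86 m ≈ 1.87 m ✓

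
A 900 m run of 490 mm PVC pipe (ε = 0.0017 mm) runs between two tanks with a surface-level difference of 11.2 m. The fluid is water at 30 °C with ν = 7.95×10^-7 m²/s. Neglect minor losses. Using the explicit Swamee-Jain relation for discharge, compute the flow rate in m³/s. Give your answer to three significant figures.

Q ≈ 0.639 m³/s

Swamee-Jain (Type II): Q = -0.965·√(gD⁵h_f/L)·ln[ε/(3.7D) + √(3.17ν²L/(gD³h_f))]
√(gD⁵h_f/L) = √(9.81·0.490⁵·11.2/900) = 0.05872
ε/(3.7D) = 9.38×10^-7; √(3.17ν²L/(gD³h_f)) = 1.18×10^-5
Q = -0.965·0.05872·ln(1.275×10^-5) = 0.6387 m³/s
Check: V = 3.39 m/s, Re = 2.09×10^6, f = 0.01043, h_f = 11.2 m ≈ 11.2 m ✓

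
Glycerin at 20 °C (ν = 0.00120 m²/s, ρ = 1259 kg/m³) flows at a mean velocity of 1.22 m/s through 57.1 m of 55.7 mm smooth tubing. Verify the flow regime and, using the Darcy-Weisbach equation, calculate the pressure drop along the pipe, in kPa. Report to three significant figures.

Δp ≈ 1090 kPa

Re = VD/ν = 1.22·0.05570/0.00120 = 56.6 → laminar (Re < 2300)
f = 64/Re = 1.130
h_f = f(L/D)V²/(2g) = 1.130·(57.1/0.05570)·1.22²/(2·9.81) = 87.89 m
Δp = ρg·h_f = 1259·9.81·87.89 = 1086 kPa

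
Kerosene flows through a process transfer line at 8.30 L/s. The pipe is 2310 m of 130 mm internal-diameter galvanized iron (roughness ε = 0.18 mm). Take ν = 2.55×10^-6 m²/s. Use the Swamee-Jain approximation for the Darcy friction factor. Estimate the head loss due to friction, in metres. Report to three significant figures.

V = 4Q/(πD²) = 4·0.00830/(π·0.130²) = 0.6253 m/s
Re = VD/ν = 0.6253·0.130/2.55×10^-6 = 3.19×10^4 → turbulent
ε/D = 0.18/130 = 0.00138
Swamee-Jain: f = 0.02680
h_f = f(L/D)V²/(2g) = 0.02680·(2310/0.130)·0.6253²/(2·9.81) = 9.489 m

h_f ≈ 9.49 m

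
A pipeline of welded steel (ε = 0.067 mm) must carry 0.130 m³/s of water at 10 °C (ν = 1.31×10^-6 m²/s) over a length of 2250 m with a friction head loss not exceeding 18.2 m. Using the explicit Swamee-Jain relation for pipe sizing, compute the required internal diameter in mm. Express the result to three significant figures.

Swamee-Jain (Type III): D = 0.66·[ε^1.25·(LQ²/(gh_f))^4.75 + ν·Q^9.4·(L/(gh_f))^5.2]^0.04
LQ²/(gh_f) = 0.2130; L/(gh_f) = 12.60
Term 1 = ε^1.25·(…)^4.75 = 3.91×10^-9; Term 2 = ν·Q^9.4·(…)^5.2 = 3.24×10^-9
D = 0.66·(3.91×10^-9 + 3.24×10^-9)^0.04 = 0.3117 m = 312 mm
Check: V = 1.70 m/s, Re = 4.05×10^5, f = 0.01594, h_f = 17.0 m ≈ 18.2 m ✓

D ≈ 312 mm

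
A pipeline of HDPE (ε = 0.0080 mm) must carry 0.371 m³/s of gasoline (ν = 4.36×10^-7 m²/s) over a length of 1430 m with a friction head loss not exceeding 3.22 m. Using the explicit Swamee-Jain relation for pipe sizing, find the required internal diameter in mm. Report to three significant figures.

D ≈ 563 mm

Swamee-Jain (Type III): D = 0.66·[ε^1.25·(LQ²/(gh_f))^4.75 + ν·Q^9.4·(L/(gh_f))^5.2]^0.04
LQ²/(gh_f) = 6.231; L/(gh_f) = 45.27
Term 1 = ε^1.25·(…)^4.75 = 0.00253; Term 2 = ν·Q^9.4·(…)^5.2 = 0.0159
D = 0.66·(0.00253 + 0.0159)^0.04 = 0.5626 m = 563 mm
Check: V = 1.49 m/s, Re = 1.93×10^6, f = 0.01093, h_f = 3.15 m ≈ 3.22 m ✓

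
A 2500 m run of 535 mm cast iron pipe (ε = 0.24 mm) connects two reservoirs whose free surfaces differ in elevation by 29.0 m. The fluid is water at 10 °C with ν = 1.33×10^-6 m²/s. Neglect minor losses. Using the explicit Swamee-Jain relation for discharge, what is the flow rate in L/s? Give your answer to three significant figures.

Swamee-Jain (Type II): Q = -0.965·√(gD⁵h_f/L)·ln[ε/(3.7D) + √(3.17ν²L/(gD³h_f))]
√(gD⁵h_f/L) = √(9.81·0.535⁵·29.0/2500) = 0.07062
ε/(3.7D) = 1.21×10^-4; √(3.17ν²L/(gD³h_f)) = 1.79×10^-5
Q = -0.965·0.07062·ln(1.392×10^-4) = 0.6052 m³/s
Check: V = 2.69 m/s, Re = 1.08×10^6, f = 0.01690, h_f = 29.2 m ≈ 29.0 m ✓

Q ≈ 605 L/s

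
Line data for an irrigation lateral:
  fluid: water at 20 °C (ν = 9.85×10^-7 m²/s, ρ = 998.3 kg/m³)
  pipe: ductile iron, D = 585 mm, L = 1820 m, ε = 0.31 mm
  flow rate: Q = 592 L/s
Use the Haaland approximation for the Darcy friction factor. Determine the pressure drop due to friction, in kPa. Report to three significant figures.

V = 4Q/(πD²) = 4·0.592/(π·0.585²) = 2.203 m/s
Re = VD/ν = 2.203·0.585/9.85×10^-7 = 1.31×10^6 → turbulent
ε/D = 0.31/585 = 5.30×10^-4
Haaland: f = 0.01728
h_f = f(L/D)V²/(2g) = 0.01728·(1820/0.585)·2.203²/(2·9.81) = 13.29 m
Δp = ρg·h_f = 998.3·9.81·13.29 = 130.2 kPa

Δp ≈ 130 kPa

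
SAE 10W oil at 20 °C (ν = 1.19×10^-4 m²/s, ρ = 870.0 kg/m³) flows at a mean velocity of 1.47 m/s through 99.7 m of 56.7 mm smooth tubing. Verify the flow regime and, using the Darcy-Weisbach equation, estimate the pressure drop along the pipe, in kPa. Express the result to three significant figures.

Δp ≈ 151 kPa

Re = VD/ν = 1.47·0.05670/1.19×10^-4 = 700 → laminar (Re < 2300)
f = 64/Re = 0.09137
h_f = f(L/D)V²/(2g) = 0.09137·(99.7/0.05670)·1.47²/(2·9.81) = 17.70 m
Δp = ρg·h_f = 870.0·9.81·17.70 = 151.0 kPa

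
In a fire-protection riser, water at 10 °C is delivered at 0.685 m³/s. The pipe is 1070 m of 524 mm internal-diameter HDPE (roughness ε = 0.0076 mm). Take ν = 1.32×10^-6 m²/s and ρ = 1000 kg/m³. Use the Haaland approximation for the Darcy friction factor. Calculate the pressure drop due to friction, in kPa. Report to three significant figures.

Δp ≈ 118 kPa

V = 4Q/(πD²) = 4·0.685/(π·0.524²) = 3.176 m/s
Re = VD/ν = 3.176·0.524/1.32×10^-6 = 1.26×10^6 → turbulent
ε/D = 0.0076/524 = 1.45×10^-5
Haaland: f = 0.01146
h_f = f(L/D)V²/(2g) = 0.01146·(1070/0.524)·3.176²/(2·9.81) = 12.04 m
Δp = ρg·h_f = 1000·9.81·12.04 = 118.1 kPa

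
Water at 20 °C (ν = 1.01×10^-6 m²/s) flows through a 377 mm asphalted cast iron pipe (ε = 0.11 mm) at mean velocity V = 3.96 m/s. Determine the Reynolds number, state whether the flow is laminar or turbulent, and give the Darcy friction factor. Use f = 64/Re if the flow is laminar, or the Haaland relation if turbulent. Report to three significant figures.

Re ≈ 1.48×10^6; turbulent; f ≈ 0.0153

Re = VD/ν = 3.960·0.377/1.01×10^-6 = 1.48×10^6
Re > 4000 → turbulent; ε/D = 2.92×10^-4
Haaland: f = 0.01533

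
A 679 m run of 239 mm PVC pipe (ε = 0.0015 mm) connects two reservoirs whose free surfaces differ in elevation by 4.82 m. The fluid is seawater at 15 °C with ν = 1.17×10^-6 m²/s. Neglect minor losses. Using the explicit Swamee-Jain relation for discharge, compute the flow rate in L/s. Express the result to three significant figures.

Swamee-Jain (Type II): Q = -0.965·√(gD⁵h_f/L)·ln[ε/(3.7D) + √(3.17ν²L/(gD³h_f))]
√(gD⁵h_f/L) = √(9.81·0.239⁵·4.82/679) = 0.007369
ε/(3.7D) = 1.70×10^-6; √(3.17ν²L/(gD³h_f)) = 6.76×10^-5
Q = -0.965·0.007369·ln(6.926×10^-5) = 0.06811 m³/s
Check: V = 1.52 m/s, Re = 3.10×10^5, f = 0.01436, h_f = 4.79 m ≈ 4.82 m ✓

Q ≈ 68.1 L/s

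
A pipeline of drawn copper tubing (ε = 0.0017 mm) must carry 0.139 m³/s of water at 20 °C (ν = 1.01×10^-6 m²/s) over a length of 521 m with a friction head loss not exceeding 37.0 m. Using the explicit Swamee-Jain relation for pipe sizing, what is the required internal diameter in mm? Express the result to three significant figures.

D ≈ 195 mm

Swamee-Jain (Type III): D = 0.66·[ε^1.25·(LQ²/(gh_f))^4.75 + ν·Q^9.4·(L/(gh_f))^5.2]^0.04
LQ²/(gh_f) = 0.02773; L/(gh_f) = 1.435
Term 1 = ε^1.25·(…)^4.75 = 2.47×10^-15; Term 2 = ν·Q^9.4·(…)^5.2 = 5.82×10^-14
D = 0.66·(2.47×10^-15 + 5.82×10^-14)^0.04 = 0.1954 m = 195 mm
Check: V = 4.64 m/s, Re = 8.97×10^5, f = 0.01202, h_f = 35.1 m ≈ 37.0 m ✓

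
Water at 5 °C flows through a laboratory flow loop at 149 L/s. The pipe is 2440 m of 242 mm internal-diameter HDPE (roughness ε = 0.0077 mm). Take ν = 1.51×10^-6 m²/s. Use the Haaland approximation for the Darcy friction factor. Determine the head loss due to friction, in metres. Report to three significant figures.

V = 4Q/(πD²) = 4·0.149/(π·0.242²) = 3.239 m/s
Re = VD/ν = 3.239·0.242/1.51×10^-6 = 5.19×10^5 → turbulent
ε/D = 0.0077/242 = 3.18×10^-5
Haaland: f = 0.01337
h_f = f(L/D)V²/(2g) = 0.01337·(2440/0.242)·3.239²/(2·9.81) = 72.10 m

h_f ≈ 72.1 m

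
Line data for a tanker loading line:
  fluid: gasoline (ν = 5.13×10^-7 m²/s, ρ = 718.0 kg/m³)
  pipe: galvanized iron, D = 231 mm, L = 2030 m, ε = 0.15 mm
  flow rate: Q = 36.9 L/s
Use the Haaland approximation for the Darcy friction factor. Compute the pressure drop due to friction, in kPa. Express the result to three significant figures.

Δp ≈ 45.6 kPa

V = 4Q/(πD²) = 4·0.0369/(π·0.231²) = 0.8805 m/s
Re = VD/ν = 0.8805·0.231/5.13×10^-7 = 3.96×10^5 → turbulent
ε/D = 0.15/231 = 6.49×10^-4
Haaland: f = 0.01864
h_f = f(L/D)V²/(2g) = 0.01864·(2030/0.231)·0.8805²/(2·9.81) = 6.471 m
Δp = ρg·h_f = 718.0·9.81·6.471 = 45.58 kPa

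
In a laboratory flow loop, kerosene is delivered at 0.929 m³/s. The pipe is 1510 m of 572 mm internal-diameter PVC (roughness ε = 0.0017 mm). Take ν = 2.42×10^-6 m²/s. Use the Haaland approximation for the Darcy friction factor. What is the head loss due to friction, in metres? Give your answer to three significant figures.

h_f ≈ 21.0 m

V = 4Q/(πD²) = 4·0.929/(π·0.572²) = 3.615 m/s
Re = VD/ν = 3.615·0.572/2.42×10^-6 = 8.55×10^5 → turbulent
ε/D = 0.0017/572 = 2.97×10^-6
Haaland: f = 0.01194
h_f = f(L/D)V²/(2g) = 0.01194·(1510/0.572)·3.615²/(2·9.81) = 21.00 m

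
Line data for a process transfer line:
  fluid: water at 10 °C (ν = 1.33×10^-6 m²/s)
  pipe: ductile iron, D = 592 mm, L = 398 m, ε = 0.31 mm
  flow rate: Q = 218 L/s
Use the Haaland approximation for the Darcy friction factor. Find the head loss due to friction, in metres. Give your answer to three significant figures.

h_f ≈ 0.388 m

V = 4Q/(πD²) = 4·0.218/(π·0.592²) = 0.7920 m/s
Re = VD/ν = 0.7920·0.592/1.33×10^-6 = 3.53×10^5 → turbulent
ε/D = 0.31/592 = 5.24×10^-4
Haaland: f = 0.01803
h_f = f(L/D)V²/(2g) = 0.01803·(398/0.592)·0.7920²/(2·9.81) = 0.3876 m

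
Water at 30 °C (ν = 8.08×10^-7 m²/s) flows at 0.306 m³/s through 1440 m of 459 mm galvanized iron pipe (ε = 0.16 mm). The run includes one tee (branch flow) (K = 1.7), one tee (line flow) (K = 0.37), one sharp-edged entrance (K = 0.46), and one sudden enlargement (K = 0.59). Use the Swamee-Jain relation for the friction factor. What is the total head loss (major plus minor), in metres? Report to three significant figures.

H_L ≈ 9.37 m

V = 4Q/(πD²) = 1.849 m/s; V²/2g = 0.1743 m
Re = 1.05×10^6, ε/D = 3.49×10^-4 → f = 0.01614 (Swamee-Jain)
Major: h_f = f(L/D)·V²/2g = 0.01614·3137·0.1743 = 8.828 m
Minor: ΣK = 3.12; h_m = ΣK·V²/2g = 0.5438 m
Total H_L = 8.828 + 0.5438 = 9.372 m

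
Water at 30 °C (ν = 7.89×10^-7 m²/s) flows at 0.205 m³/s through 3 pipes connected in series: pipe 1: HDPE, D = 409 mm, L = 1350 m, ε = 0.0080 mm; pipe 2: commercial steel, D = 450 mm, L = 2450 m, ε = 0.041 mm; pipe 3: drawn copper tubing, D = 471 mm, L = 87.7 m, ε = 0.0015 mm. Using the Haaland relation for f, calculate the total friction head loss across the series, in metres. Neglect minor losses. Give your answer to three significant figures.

H ≈ 11.5 m

Pipe 1: V = 1.560 m/s, Re = 8.09×10^5, ε/D = 1.96×10^-5, f = 0.01233, h_1 = f(L/D)V²/2g = 5.050 m
Pipe 2: V = 1.289 m/s, Re = 7.35×10^5, ε/D = 9.11×10^-5, f = 0.01357, h_2 = f(L/D)V²/2g = 6.258 m
Pipe 3: V = 1.177 m/s, Re = 7.02×10^5, ε/D = 3.18×10^-6, f = 0.01235, h_3 = f(L/D)V²/2g = 0.1622 m
Series → Q common, losses add: H = Σh = 11.47 m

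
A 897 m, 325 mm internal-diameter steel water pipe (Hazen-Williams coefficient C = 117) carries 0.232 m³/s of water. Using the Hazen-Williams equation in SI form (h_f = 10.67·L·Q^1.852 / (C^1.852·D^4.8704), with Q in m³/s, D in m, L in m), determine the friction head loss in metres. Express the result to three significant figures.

h_f = 10.67·897·0.232^1.852 / (117^1.852·0.325^4.8704) = 22.54 m

h_f ≈ 22.5 m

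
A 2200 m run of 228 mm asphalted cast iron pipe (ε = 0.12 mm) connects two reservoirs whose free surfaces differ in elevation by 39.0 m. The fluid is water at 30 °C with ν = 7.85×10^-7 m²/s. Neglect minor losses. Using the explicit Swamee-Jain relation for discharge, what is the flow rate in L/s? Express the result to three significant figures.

Swamee-Jain (Type II): Q = -0.965·√(gD⁵h_f/L)·ln[ε/(3.7D) + √(3.17ν²L/(gD³h_f))]
√(gD⁵h_f/L) = √(9.81·0.228⁵·39.0/2200) = 0.01035
ε/(3.7D) = 1.42×10^-4; √(3.17ν²L/(gD³h_f)) = 3.08×10^-5
Q = -0.965·0.01035·ln(1.730×10^-4) = 0.08652 m³/s
Check: V = 2.12 m/s, Re = 6.16×10^5, f = 0.01777, h_f = 39.3 m ≈ 39.0 m ✓

Q ≈ 86.5 L/s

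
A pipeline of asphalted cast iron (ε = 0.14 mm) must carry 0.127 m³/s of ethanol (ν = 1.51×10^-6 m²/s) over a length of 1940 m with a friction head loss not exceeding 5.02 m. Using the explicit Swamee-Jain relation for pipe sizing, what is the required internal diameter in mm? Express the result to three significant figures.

Swamee-Jain (Type III): D = 0.66·[ε^1.25·(LQ²/(gh_f))^4.75 + ν·Q^9.4·(L/(gh_f))^5.2]^0.04
LQ²/(gh_f) = 0.6354; L/(gh_f) = 39.39
Term 1 = ε^1.25·(…)^4.75 = 1.77×10^-6; Term 2 = ν·Q^9.4·(…)^5.2 = 1.12×10^-6
D = 0.66·(1.77×10^-6 + 1.12×10^-6)^0.04 = 0.3963 m = 396 mm
Check: V = 1.03 m/s, Re = 2.70×10^5, f = 0.01759, h_f = 4.65 m ≈ 5.02 m ✓

D ≈ 396 mm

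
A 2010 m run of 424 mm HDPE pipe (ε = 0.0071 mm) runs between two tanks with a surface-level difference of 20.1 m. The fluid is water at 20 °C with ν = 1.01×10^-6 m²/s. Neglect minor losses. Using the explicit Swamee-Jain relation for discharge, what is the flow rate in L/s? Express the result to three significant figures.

Q ≈ 374 L/s

Swamee-Jain (Type II): Q = -0.965·√(gD⁵h_f/L)·ln[ε/(3.7D) + √(3.17ν²L/(gD³h_f))]
√(gD⁵h_f/L) = √(9.81·0.424⁵·20.1/2010) = 0.03666
ε/(3.7D) = 4.53×10^-6; √(3.17ν²L/(gD³h_f)) = 2.08×10^-5
Q = -0.965·0.03666·ln(2.532×10^-5) = 0.3745 m³/s
Check: V = 2.65 m/s, Re = 1.11×10^6, f = 0.01183, h_f = 20.1 m ≈ 20.1 m ✓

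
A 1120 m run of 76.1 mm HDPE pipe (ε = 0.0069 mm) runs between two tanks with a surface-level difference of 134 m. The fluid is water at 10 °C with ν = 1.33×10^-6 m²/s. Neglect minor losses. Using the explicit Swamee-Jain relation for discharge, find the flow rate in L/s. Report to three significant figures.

Swamee-Jain (Type II): Q = -0.965·√(gD⁵h_f/L)·ln[ε/(3.7D) + √(3.17ν²L/(gD³h_f))]
√(gD⁵h_f/L) = √(9.81·0.0761⁵·134/1120) = 0.001731
ε/(3.7D) = 2.45×10^-5; √(3.17ν²L/(gD³h_f)) = 1.04×10^-4
Q = -0.965·0.001731·ln(1.286×10^-4) = 0.01496 m³/s
Check: V = 3.29 m/s, Re = 1.88×10^5, f = 0.01648, h_f = 134 m ≈ 134 m ✓

Q ≈ 15.0 L/s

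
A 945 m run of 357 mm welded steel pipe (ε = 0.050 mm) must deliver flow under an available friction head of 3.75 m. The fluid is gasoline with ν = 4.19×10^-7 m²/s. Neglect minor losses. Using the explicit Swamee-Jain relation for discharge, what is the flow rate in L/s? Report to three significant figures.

Q ≈ 142 L/s

Swamee-Jain (Type II): Q = -0.965·√(gD⁵h_f/L)·ln[ε/(3.7D) + √(3.17ν²L/(gD³h_f))]
√(gD⁵h_f/L) = √(9.81·0.357⁵·3.75/945) = 0.01502
ε/(3.7D) = 3.79×10^-5; √(3.17ν²L/(gD³h_f)) = 1.77×10^-5
Q = -0.965·0.01502·ln(5.558×10^-5) = 0.1421 m³/s
Check: V = 1.42 m/s, Re = 1.21×10^6, f = 0.01388, h_f = 3.77 m ≈ 3.75 m ✓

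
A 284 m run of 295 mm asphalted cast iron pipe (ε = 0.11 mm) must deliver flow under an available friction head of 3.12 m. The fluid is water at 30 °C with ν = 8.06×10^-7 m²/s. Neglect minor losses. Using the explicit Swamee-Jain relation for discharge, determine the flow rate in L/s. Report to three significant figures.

Swamee-Jain (Type II): Q = -0.965·√(gD⁵h_f/L)·ln[ε/(3.7D) + √(3.17ν²L/(gD³h_f))]
√(gD⁵h_f/L) = √(9.81·0.295⁵·3.12/284) = 0.01552
ε/(3.7D) = 1.01×10^-4; √(3.17ν²L/(gD³h_f)) = 2.73×10^-5
Q = -0.965·0.01552·ln(1.281×10^-4) = 0.1342 m³/s
Check: V = 1.96 m/s, Re = 7.19×10^5, f = 0.01660, h_f = 3.14 m ≈ 3.12 m ✓

Q ≈ 134 L/s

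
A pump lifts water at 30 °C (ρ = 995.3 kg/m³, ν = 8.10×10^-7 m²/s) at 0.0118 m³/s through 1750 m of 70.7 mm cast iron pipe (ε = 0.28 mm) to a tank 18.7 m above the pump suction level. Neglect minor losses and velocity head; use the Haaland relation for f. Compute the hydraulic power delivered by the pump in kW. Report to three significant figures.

V = 4Q/(πD²) = 3.006 m/s; Re = 2.62×10^5; ε/D = 0.00396; f = 0.02877
h_f = f(L/D)V²/2g = 328.0 m
Total head H = z + h_f = 18.7 + 328.0 = 346.7 m
P_hyd = ρgQH = 995.3·9.81·0.0118·346.7 = 39.94 kW

P_hyd ≈ 39.9 kW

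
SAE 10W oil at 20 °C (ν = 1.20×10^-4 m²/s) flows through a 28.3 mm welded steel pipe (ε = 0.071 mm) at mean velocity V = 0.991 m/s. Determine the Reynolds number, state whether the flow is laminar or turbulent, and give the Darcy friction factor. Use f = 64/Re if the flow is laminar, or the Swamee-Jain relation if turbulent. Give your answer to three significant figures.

Re ≈ 234; laminar; f = 64/Re ≈ 0.274

Re = VD/ν = 0.9910·0.0283/1.20×10^-4 = 234
Re < 2300 → laminar → f = 64/Re = 0.2738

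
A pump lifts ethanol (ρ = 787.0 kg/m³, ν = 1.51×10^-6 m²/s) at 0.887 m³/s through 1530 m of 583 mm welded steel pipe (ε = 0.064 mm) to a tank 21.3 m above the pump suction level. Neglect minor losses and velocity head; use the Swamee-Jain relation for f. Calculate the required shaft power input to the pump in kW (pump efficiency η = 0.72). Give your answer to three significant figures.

V = 4Q/(πD²) = 3.323 m/s; Re = 1.28×10^6; ε/D = 1.10×10^-4; f = 0.01340
h_f = f(L/D)V²/2g = 19.79 m
Total head H = z + h_f = 21.3 + 19.79 = 41.09 m
P_hyd = ρgQH = 787.0·9.81·0.887·41.09 = 281.4 kW
P_shaft = P_hyd/η = 281.4/0.72 = 390.8 kW

P_shaft ≈ 391 kW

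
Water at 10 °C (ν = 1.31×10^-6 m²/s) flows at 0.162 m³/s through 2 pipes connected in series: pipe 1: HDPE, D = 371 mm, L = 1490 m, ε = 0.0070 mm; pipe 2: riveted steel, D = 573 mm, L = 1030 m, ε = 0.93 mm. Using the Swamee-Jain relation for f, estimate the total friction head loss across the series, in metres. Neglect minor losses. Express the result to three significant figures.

H ≈ 7.16 m

Pipe 1: V = 1.499 m/s, Re = 4.24×10^5, ε/D = 1.89×10^-5, f = 0.01375, h_1 = f(L/D)V²/2g = 6.322 m
Pipe 2: V = 0.6282 m/s, Re = 2.75×10^5, ε/D = 0.00162, f = 0.02308, h_2 = f(L/D)V²/2g = 0.8347 m
Series → Q common, losses add: H = Σh = 7.157 m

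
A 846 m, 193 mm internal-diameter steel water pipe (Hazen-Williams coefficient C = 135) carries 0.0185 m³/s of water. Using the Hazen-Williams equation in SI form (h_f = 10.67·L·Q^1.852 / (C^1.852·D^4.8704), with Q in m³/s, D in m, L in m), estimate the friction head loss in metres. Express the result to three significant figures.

h_f = 10.67·846·0.0185^1.852 / (135^1.852·0.193^4.8704) = 1.908 m

h_f ≈ 1.91 m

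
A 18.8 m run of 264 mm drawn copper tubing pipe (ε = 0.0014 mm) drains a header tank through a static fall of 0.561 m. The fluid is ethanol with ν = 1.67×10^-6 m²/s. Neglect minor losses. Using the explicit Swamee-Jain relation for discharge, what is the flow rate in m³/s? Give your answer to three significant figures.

Q ≈ 0.188 m³/s

Swamee-Jain (Type II): Q = -0.965·√(gD⁵h_f/L)·ln[ε/(3.7D) + √(3.17ν²L/(gD³h_f))]
√(gD⁵h_f/L) = √(9.81·0.264⁵·0.561/18.8) = 0.01938
ε/(3.7D) = 1.43×10^-6; √(3.17ν²L/(gD³h_f)) = 4.05×10^-5
Q = -0.965·0.01938·ln(4.195×10^-5) = 0.1884 m³/s
Check: V = 3.44 m/s, Re = 5.44×10^5, f = 0.01299, h_f = 0.559 m ≈ 0.561 m ✓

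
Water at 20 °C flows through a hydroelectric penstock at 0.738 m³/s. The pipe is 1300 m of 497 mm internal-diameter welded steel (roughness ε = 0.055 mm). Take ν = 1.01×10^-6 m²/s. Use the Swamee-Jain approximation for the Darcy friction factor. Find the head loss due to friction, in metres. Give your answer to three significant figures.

h_f ≈ 25.3 m

V = 4Q/(πD²) = 4·0.738/(π·0.497²) = 3.804 m/s
Re = VD/ν = 3.804·0.497/1.01×10^-6 = 1.87×10^6 → turbulent
ε/D = 0.055/497 = 1.11×10^-4
Swamee-Jain: f = 0.01311
h_f = f(L/D)V²/(2g) = 0.01311·(1300/0.497)·3.804²/(2·9.81) = 25.29 m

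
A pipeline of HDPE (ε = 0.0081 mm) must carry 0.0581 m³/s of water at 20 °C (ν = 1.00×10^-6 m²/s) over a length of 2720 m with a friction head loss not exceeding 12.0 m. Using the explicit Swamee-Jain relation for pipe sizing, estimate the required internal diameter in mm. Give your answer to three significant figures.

Swamee-Jain (Type III): D = 0.66·[ε^1.25·(LQ²/(gh_f))^4.75 + ν·Q^9.4·(L/(gh_f))^5.2]^0.04
LQ²/(gh_f) = 0.07800; L/(gh_f) = 23.11
Term 1 = ε^1.25·(…)^4.75 = 2.36×10^-12; Term 2 = ν·Q^9.4·(…)^5.2 = 2.98×10^-11
D = 0.66·(2.36×10^-12 + 2.98×10^-11)^0.04 = 0.2511 m = 251 mm
Check: V = 1.17 m/s, Re = 2.95×10^5, f = 0.01479, h_f = 11.2 m ≈ 12.0 m ✓

D ≈ 251 mm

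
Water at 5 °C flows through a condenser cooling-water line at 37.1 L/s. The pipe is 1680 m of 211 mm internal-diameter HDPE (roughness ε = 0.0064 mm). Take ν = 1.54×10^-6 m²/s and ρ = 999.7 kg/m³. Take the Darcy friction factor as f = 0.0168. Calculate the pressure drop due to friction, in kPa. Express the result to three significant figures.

Δp ≈ 75.3 kPa

V = 4Q/(πD²) = 4·0.0371/(π·0.211²) = 1.061 m/s
h_f = f(L/D)V²/(2g) = 0.01680·(1680/0.211)·1.061²/(2·9.81) = 7.675 m
Δp = ρg·h_f = 999.7·9.81·7.675 = 75.27 kPa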